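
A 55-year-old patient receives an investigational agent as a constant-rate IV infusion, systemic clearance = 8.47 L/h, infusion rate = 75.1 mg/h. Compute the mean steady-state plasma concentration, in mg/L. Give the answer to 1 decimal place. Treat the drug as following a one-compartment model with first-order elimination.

8.9 mg/L

At steady state Css = R₀ / CL = 75.1 / 8.470 = 8.867 mg/L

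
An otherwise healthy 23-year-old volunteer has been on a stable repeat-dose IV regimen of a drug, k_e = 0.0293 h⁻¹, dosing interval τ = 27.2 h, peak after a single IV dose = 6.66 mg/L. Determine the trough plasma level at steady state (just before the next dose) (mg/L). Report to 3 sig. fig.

5.46 mg/L

e^(−kτ) = e^(−0.02930 × 27.2) = 0.4507
Accumulation ratio R = 1 / (1 − e^(−kτ)) = 1 / (1 − 0.4507) = 1.820
Steady-state trough = C₀ × R × e^(−kτ) = 6.66 × 1.820 × 0.4507 = 5.463 mg/L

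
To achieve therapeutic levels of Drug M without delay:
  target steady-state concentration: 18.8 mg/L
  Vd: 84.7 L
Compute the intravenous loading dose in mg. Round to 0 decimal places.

LD = Css × Vd = 18.8 × 84.7 = 1592 mg

1592 mg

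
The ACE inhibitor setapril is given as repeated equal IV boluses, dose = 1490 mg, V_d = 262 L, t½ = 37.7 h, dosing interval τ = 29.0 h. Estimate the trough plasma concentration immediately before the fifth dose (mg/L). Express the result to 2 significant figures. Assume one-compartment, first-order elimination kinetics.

C₀ per dose = Dose / Vd = 1490 / 262 = 5.687 mg/L
k = ln2 / t½ = 0.693147 / 37.7 = 0.01839 h⁻¹
Fraction remaining after one interval: r = e^(−kτ) = e^(−0.01839 × 29.0) = 0.5867
Before dose 5, 4 doses have been given (aged 1τ, 2τ, 3τ, 4τ).
C_trough = C₀ × (r + r² + … + r^4) = C₀ × r(1−r^4)/(1−r)
        = 5.687 × 0.5867 × (1 − 0.1185) / (1 − 0.5867) = 7.116 mg/L

7.1 mg/L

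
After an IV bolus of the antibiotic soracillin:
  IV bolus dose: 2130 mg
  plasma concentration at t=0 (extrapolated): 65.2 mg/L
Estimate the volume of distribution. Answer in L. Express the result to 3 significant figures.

32.7 L

Vd = Dose / C₀ = 2130 / 65.2 = 32.67 L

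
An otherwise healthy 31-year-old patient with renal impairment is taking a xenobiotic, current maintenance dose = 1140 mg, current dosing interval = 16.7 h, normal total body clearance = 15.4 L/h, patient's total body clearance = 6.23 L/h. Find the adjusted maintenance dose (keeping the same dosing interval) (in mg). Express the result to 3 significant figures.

461 mg

To keep the same average steady-state level, dosing rate must scale with clearance.
CL ratio = 6.23 / 15.4 = 0.4045
New dose (same interval) = 1140 × 0.4045 = 461.1 mg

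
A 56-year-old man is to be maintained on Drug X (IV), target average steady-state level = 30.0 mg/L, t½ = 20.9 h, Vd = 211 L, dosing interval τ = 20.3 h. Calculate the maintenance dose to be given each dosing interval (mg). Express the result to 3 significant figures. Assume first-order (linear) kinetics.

4260 mg

k = ln2 / t½ = 0.693147 / 20.9 = 0.03316 h⁻¹
CL = k × Vd = 0.03316 × 211 = 6.997 L/h
At steady state, Dose/τ = Css × CL.
Dose = Css × CL × τ = 30.0 × 6.997 × 20.3 = 4261 mg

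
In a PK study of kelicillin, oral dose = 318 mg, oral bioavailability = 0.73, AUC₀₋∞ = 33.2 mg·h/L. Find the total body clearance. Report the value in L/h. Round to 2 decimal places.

6.99 L/h

CL = F·Dose / AUC = 0.73 × 318 / 33.2 = 6.992 L/h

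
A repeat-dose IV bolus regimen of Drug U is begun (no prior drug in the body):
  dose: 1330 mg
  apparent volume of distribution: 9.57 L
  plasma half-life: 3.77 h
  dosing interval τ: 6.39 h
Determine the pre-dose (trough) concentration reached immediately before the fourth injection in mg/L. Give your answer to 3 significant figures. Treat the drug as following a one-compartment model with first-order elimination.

C₀ per dose = Dose / Vd = 1330 / 9.57 = 139.0 mg/L
k = ln2 / t½ = 0.693147 / 3.77 = 0.1839 h⁻¹
Fraction remaining after one interval: r = e^(−kτ) = e^(−0.1839 × 6.39) = 0.3088
Before dose 4, 3 doses have been given (aged 1τ, 2τ, 3τ).
C_trough = C₀ × (r + r² + … + r^3) = C₀ × r(1−r^3)/(1−r)
        = 139.0 × 0.3088 × (1 − 0.02945) / (1 − 0.3088) = 60.27 mg/L

60.3 mg/L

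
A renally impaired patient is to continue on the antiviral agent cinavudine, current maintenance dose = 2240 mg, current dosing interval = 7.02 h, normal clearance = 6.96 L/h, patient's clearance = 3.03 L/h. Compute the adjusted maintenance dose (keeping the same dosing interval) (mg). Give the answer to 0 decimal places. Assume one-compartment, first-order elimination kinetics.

To keep the same average steady-state level, dosing rate must scale with clearance.
CL ratio = 3.03 / 6.96 = 0.4353
New dose (same interval) = 2240 × 0.4353 = 975.1 mg

975 mg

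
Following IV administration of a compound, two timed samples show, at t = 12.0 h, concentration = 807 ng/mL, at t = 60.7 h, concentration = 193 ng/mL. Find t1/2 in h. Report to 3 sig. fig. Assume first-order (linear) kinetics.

k = ln(C₁/C₂) / (t₂ − t₁) = ln(807/193) / (60.7 − 12.0)
  = 1.431 / 48.70 = 0.02938 h⁻¹
t½ = ln2 / k = 0.693147 / 0.02938 = 23.59 h

23.6 h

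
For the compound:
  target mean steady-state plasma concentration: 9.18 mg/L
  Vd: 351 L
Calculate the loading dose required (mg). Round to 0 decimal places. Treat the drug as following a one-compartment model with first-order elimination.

LD = Css × Vd = 9.18 × 351 = 3222 mg

3222 mg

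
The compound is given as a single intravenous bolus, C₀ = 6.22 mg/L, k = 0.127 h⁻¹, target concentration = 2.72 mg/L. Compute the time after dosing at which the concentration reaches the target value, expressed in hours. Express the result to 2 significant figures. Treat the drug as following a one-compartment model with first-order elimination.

t = ln(C₀ / C) / k = ln(6.220 / 2.72) / 0.1270
  = ln(2.287) / 0.1270 = 0.8272 / 0.1270 = 6.513 h

6.5 h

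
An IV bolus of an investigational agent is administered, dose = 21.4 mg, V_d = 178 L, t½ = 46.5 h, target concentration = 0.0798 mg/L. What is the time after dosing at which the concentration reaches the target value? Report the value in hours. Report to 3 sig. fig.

C₀ = Dose / Vd = 21.40 / 178 = 0.1202 mg/L
k = ln2 / t½ = 0.693147 / 46.5 = 0.01491 h⁻¹
t = ln(C₀ / C) / k = ln(0.1202 / 0.0798) / 0.01491
  = ln(1.506) / 0.01491 = 0.4095 / 0.01491 = 27.46 h

27.5 h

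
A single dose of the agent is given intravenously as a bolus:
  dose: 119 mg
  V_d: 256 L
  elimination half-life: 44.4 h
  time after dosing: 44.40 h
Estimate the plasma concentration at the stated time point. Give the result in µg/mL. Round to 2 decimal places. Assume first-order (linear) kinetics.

C₀ = Dose / Vd = 119.0 / 256 = 0.4648 mg/L
k = ln2 / t½ = 0.693147 / 44.4 = 0.01561 h⁻¹
t / t½ = 44.40 / 44.4 = 1 half-lives
C = C₀ × (1/2)^1 = 0.4648 × 0.5000 = 0.2324 mg/L
(0.2324 mg/L = 0.2324 µg/mL)

0.23 µg/mL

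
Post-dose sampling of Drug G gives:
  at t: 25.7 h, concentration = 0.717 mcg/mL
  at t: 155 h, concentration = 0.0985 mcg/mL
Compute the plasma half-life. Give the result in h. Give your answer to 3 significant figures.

k = ln(C₁/C₂) / (t₂ − t₁) = ln(0.717/0.0985) / (155 − 25.7)
  = 1.985 / 129.3 = 0.01535 h⁻¹
t½ = ln2 / k = 0.693147 / 0.01535 = 45.16 h

45.2 h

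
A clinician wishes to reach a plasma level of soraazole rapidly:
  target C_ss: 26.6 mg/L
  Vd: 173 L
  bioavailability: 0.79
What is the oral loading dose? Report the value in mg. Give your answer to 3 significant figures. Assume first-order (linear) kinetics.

LD = Css × Vd / F = 26.6 × 173 / 0.79 = 5825 mg

5830 mg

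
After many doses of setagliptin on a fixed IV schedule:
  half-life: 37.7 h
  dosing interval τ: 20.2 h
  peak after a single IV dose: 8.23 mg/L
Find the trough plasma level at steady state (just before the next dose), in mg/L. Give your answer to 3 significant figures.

k = ln2 / t½ = 0.693147 / 37.7 = 0.01839 h⁻¹
e^(−kτ) = e^(−0.01839 × 20.2) = 0.6897
Accumulation ratio R = 1 / (1 − e^(−kτ)) = 1 / (1 − 0.6897) = 3.223
Steady-state trough = C₀ × R × e^(−kτ) = 8.23 × 3.223 × 0.6897 = 18.29 mg/L

18.3 mg/L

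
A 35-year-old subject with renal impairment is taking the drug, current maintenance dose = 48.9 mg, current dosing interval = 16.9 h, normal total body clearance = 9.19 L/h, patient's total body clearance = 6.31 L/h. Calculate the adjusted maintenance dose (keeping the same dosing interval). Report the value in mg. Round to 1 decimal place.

33.6 mg

To keep the same average steady-state level, dosing rate must scale with clearance.
CL ratio = 6.31 / 9.19 = 0.6866
New dose (same interval) = 48.9 × 0.6866 = 33.57 mg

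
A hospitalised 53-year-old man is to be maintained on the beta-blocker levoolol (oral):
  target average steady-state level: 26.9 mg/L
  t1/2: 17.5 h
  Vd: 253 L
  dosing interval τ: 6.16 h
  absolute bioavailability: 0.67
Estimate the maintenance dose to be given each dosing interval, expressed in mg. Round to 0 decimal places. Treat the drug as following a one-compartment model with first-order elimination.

k = ln2 / t½ = 0.693147 / 17.5 = 0.03961 h⁻¹
CL = k × Vd = 0.03961 × 253 = 10.02 L/h
At steady state, F × (Dose/τ) = Css × CL.
Dose = Css × CL × τ / F = 26.9 × 10.02 × 6.16 / 0.67 = 2478 mg

2478 mg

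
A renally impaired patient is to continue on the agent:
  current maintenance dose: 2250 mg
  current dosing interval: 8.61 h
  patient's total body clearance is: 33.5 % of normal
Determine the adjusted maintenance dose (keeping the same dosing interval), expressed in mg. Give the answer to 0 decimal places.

754 mg

To keep the same average steady-state level, dosing rate must scale with clearance.
CL ratio = 33.5 / 100 = 0.3350
New dose (same interval) = 2250 × 0.3350 = 753.8 mg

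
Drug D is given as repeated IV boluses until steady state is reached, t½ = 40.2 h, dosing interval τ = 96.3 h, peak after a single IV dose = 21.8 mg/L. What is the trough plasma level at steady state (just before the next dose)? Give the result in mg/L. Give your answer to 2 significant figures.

5.1 mg/L

k = ln2 / t½ = 0.693147 / 40.2 = 0.01724 h⁻¹
e^(−kτ) = e^(−0.01724 × 96.3) = 0.1901
Accumulation ratio R = 1 / (1 − e^(−kτ)) = 1 / (1 − 0.1901) = 1.235
Steady-state trough = C₀ × R × e^(−kτ) = 21.8 × 1.235 × 0.1901 = 5.118 mg/L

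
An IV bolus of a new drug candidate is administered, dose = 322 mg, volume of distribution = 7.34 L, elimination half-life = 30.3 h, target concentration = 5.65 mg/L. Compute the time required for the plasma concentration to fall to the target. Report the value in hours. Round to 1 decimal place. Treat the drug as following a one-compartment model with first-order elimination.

C₀ = Dose / Vd = 322.0 / 7.34 = 43.87 mg/L
k = ln2 / t½ = 0.693147 / 30.3 = 0.02288 h⁻¹
t = ln(C₀ / C) / k = ln(43.87 / 5.65) / 0.02288
  = ln(7.765) / 0.02288 = 2.050 / 0.02288 = 89.60 h

89.6 h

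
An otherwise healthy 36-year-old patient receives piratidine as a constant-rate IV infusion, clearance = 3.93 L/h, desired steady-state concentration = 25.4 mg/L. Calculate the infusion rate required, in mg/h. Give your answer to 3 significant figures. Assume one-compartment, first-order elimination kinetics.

99.8 mg/h

At steady state, infusion rate R₀ = Css × CL = 25.4 × 3.930 = 99.82 mg/h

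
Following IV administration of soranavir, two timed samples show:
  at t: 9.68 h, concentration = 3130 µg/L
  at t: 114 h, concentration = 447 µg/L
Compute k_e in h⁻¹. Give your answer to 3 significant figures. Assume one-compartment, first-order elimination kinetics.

k = ln(C₁/C₂) / (t₂ − t₁) = ln(3130/447) / (114 − 9.68)
  = 1.946 / 104.3 = 0.01866 h⁻¹

0.0187 h⁻¹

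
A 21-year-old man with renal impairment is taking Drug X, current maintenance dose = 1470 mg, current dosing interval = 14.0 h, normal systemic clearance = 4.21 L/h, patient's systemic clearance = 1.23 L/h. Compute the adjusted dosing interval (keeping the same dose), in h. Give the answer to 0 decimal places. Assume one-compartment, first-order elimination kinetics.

To keep the same average steady-state level, dosing rate must scale with clearance.
CL ratio = 1.23 / 4.21 = 0.2922
New interval (same dose) = 14.0 / 0.2922 = 47.91 h

48 h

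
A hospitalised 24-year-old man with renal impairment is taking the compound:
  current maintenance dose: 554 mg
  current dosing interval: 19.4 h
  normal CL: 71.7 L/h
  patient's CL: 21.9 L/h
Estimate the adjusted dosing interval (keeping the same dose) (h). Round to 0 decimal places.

64 h

To keep the same average steady-state level, dosing rate must scale with clearance.
CL ratio = 21.9 / 71.7 = 0.3054
New interval (same dose) = 19.4 / 0.3054 = 63.52 h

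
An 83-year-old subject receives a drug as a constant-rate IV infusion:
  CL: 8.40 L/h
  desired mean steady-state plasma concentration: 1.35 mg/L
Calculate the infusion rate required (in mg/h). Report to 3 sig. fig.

At steady state, infusion rate R₀ = Css × CL = 1.35 × 8.400 = 11.34 mg/h

11.3 mg/h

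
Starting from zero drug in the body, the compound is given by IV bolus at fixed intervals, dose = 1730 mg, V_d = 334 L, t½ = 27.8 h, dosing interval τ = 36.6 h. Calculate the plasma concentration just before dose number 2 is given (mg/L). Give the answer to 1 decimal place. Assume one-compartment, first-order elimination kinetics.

C₀ per dose = Dose / Vd = 1730 / 334 = 5.180 mg/L
k = ln2 / t½ = 0.693147 / 27.8 = 0.02493 h⁻¹
Fraction remaining after one interval: r = e^(−kτ) = e^(−0.02493 × 36.6) = 0.4015
Before dose 2, 1 dose has been given (aged 1τ).
C_trough = C₀ × r = 5.180 × 0.4015 = 2.080 mg/L

2.1 mg/L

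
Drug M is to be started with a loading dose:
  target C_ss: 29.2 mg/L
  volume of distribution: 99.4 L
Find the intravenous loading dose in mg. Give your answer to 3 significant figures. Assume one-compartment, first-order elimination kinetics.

LD = Css × Vd = 29.2 × 99.4 = 2902 mg

2900 mg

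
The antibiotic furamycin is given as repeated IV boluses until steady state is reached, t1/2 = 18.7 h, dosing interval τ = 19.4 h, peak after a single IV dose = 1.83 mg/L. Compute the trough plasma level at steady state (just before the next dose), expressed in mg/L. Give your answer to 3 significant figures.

1.74 mg/L

k = ln2 / t½ = 0.693147 / 18.7 = 0.03707 h⁻¹
e^(−kτ) = e^(−0.03707 × 19.4) = 0.4872
Accumulation ratio R = 1 / (1 − e^(−kτ)) = 1 / (1 − 0.4872) = 1.950
Steady-state trough = C₀ × R × e^(−kτ) = 1.83 × 1.950 × 0.4872 = 1.739 mg/L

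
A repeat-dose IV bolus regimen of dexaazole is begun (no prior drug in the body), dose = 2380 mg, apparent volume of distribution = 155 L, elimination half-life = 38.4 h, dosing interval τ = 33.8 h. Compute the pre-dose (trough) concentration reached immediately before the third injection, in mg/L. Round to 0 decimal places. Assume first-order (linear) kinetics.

C₀ per dose = Dose / Vd = 2380 / 155 = 15.35 mg/L
k = ln2 / t½ = 0.693147 / 38.4 = 0.01805 h⁻¹
Fraction remaining after one interval: r = e^(−kτ) = e^(−0.01805 × 33.8) = 0.5433
Before dose 3, 2 doses have been given (aged 1τ, 2τ).
C_trough = C₀ × (r + r²) = 15.35 × (0.5433 + 0.2952) = 12.87 mg/L

13 mg/L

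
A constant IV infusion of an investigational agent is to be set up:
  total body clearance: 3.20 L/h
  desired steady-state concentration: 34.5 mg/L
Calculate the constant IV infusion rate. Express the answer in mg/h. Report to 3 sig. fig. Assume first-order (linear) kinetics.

At steady state, infusion rate R₀ = Css × CL = 34.5 × 3.200 = 110.4 mg/h

110 mg/h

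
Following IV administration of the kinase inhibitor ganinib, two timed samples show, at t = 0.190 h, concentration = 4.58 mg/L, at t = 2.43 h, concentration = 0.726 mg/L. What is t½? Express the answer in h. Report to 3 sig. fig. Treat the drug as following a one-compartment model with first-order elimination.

0.843 h

k = ln(C₁/C₂) / (t₂ − t₁) = ln(4.58/0.726) / (2.43 − 0.190)
  = 1.842 / 2.240 = 0.8223 h⁻¹
t½ = ln2 / k = 0.693147 / 0.8223 = 0.8429 h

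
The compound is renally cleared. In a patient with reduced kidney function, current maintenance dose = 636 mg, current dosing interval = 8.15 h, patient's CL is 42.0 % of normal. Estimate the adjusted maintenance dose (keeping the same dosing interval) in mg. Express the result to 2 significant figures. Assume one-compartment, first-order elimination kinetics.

270 mg

To keep the same average steady-state level, dosing rate must scale with clearance.
CL ratio = 42.0 / 100 = 0.4200
New dose (same interval) = 636 × 0.4200 = 267.1 mg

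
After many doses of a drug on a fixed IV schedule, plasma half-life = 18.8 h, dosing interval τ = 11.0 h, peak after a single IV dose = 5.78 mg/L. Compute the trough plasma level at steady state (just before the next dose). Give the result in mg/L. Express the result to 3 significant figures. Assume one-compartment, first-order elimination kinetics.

11.6 mg/L

k = ln2 / t½ = 0.693147 / 18.8 = 0.03687 h⁻¹
e^(−kτ) = e^(−0.03687 × 11.0) = 0.6666
Accumulation ratio R = 1 / (1 − e^(−kτ)) = 1 / (1 − 0.6666) = 2.999
Steady-state trough = C₀ × R × e^(−kτ) = 5.78 × 2.999 × 0.6666 = 11.55 mg/L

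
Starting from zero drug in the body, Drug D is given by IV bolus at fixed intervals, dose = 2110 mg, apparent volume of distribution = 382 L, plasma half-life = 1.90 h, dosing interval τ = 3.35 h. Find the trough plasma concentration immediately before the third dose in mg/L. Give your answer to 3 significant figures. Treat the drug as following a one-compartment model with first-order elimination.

C₀ per dose = Dose / Vd = 2110 / 382 = 5.524 mg/L
k = ln2 / t½ = 0.693147 / 1.90 = 0.3648 h⁻¹
Fraction remaining after one interval: r = e^(−kτ) = e^(−0.3648 × 3.35) = 0.2946
Before dose 3, 2 doses have been given (aged 1τ, 2τ).
C_trough = C₀ × (r + r²) = 5.524 × (0.2946 + 0.08679) = 2.107 mg/L

2.11 mg/L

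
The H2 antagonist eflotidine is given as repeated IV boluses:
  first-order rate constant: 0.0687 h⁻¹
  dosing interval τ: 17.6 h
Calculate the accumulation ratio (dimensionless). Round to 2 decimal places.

e^(−kτ) = e^(−0.06870 × 17.6) = 0.2985
Accumulation ratio R = 1 / (1 − e^(−kτ)) = 1 / (1 − 0.2985) = 1.426

1.43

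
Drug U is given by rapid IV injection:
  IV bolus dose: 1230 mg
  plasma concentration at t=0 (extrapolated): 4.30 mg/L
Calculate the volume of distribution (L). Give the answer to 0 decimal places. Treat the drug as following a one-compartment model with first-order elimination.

286 L

Vd = Dose / C₀ = 1230 / 4.30 = 286.0 L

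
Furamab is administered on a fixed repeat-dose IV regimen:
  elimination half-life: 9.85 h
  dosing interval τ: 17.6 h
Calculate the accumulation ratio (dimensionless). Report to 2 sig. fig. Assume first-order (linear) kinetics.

k = ln2 / t½ = 0.693147 / 9.85 = 0.07037 h⁻¹
e^(−kτ) = e^(−0.07037 × 17.6) = 0.2898
Accumulation ratio R = 1 / (1 − e^(−kτ)) = 1 / (1 − 0.2898) = 1.408

1.4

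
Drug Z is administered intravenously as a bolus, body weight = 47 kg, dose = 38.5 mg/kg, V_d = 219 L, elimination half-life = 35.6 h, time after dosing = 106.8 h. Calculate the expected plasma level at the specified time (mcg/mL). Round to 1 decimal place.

1.0 mcg/mL

Total dose = 38.5 × 47 = 1810 mg
C₀ = Dose / Vd = 1810 / 219 = 8.265 mg/L
k = ln2 / t½ = 0.693147 / 35.6 = 0.01947 h⁻¹
t / t½ = 106.8 / 35.6 = 3 half-lives
C = C₀ × (1/2)^3 = 8.265 × 0.1250 = 1.033 mg/L
(1.033 mg/L = 1.033 mcg/mL)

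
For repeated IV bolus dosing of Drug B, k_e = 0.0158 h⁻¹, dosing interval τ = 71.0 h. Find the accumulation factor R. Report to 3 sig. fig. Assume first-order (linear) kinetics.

e^(−kτ) = e^(−0.01580 × 71.0) = 0.3257
Accumulation ratio R = 1 / (1 − e^(−kτ)) = 1 / (1 − 0.3257) = 1.483

1.48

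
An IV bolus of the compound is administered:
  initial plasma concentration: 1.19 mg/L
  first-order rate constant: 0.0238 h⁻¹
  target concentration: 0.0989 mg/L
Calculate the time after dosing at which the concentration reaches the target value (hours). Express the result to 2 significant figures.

100 h

t = ln(C₀ / C) / k = ln(1.190 / 0.0989) / 0.02380
  = ln(12.03) / 0.02380 = 2.487 / 0.02380 = 104.5 h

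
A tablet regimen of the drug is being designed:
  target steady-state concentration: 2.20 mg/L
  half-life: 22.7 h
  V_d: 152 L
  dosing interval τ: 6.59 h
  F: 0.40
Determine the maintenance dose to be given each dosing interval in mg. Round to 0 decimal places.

168 mg

k = ln2 / t½ = 0.693147 / 22.7 = 0.03054 h⁻¹
CL = k × Vd = 0.03054 × 152 = 4.642 L/h
At steady state, F × (Dose/τ) = Css × CL.
Dose = Css × CL × τ / F = 2.20 × 4.642 × 6.59 / 0.40 = 168.2 mg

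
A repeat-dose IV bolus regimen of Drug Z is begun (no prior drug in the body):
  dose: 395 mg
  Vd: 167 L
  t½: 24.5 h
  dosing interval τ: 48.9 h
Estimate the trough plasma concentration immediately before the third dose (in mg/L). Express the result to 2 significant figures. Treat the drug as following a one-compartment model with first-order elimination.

0.74 mg/L

C₀ per dose = Dose / Vd = 395 / 167 = 2.365 mg/L
k = ln2 / t½ = 0.693147 / 24.5 = 0.02829 h⁻¹
Fraction remaining after one interval: r = e^(−kτ) = e^(−0.02829 × 48.9) = 0.2507
Before dose 3, 2 doses have been given (aged 1τ, 2τ).
C_trough = C₀ × (r + r²) = 2.365 × (0.2507 + 0.06285) = 0.7415 mg/L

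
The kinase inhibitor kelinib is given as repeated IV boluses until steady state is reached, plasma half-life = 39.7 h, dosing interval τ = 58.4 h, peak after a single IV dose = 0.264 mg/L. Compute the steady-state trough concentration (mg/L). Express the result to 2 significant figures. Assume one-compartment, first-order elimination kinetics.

k = ln2 / t½ = 0.693147 / 39.7 = 0.01746 h⁻¹
e^(−kτ) = e^(−0.01746 × 58.4) = 0.3607
Accumulation ratio R = 1 / (1 − e^(−kτ)) = 1 / (1 − 0.3607) = 1.564
Steady-state trough = C₀ × R × e^(−kτ) = 0.264 × 1.564 × 0.3607 = 0.1489 mg/L

0.15 mg/L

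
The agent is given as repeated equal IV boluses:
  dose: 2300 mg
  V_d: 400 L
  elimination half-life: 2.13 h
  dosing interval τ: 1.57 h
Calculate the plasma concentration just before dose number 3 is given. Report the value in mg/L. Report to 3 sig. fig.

5.52 mg/L

C₀ per dose = Dose / Vd = 2300 / 400 = 5.750 mg/L
k = ln2 / t½ = 0.693147 / 2.13 = 0.3254 h⁻¹
Fraction remaining after one interval: r = e^(−kτ) = e^(−0.3254 × 1.57) = 0.6000
Before dose 3, 2 doses have been given (aged 1τ, 2τ).
C_trough = C₀ × (r + r²) = 5.750 × (0.6000 + 0.3600) = 5.520 mg/L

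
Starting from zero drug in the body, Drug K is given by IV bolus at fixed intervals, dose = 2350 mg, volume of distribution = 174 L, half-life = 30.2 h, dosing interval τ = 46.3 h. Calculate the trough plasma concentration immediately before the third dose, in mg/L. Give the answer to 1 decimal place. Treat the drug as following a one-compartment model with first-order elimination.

6.3 mg/L

C₀ per dose = Dose / Vd = 2350 / 174 = 13.51 mg/L
k = ln2 / t½ = 0.693147 / 30.2 = 0.02295 h⁻¹
Fraction remaining after one interval: r = e^(−kτ) = e^(−0.02295 × 46.3) = 0.3456
Before dose 3, 2 doses have been given (aged 1τ, 2τ).
C_trough = C₀ × (r + r²) = 13.51 × (0.3456 + 0.1194) = 6.282 mg/L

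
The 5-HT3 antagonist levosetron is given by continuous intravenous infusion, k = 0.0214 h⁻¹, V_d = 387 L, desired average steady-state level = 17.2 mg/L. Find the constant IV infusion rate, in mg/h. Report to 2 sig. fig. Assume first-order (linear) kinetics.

140 mg/h

CL = k × Vd = 0.02140 × 387 = 8.282 L/h
At steady state, infusion rate R₀ = Css × CL = 17.2 × 8.282 = 142.5 mg/h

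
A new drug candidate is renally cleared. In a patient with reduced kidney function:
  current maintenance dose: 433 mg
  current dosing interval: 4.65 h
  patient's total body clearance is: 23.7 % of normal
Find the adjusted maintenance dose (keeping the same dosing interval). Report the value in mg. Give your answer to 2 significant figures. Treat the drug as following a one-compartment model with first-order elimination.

100 mg

To keep the same average steady-state level, dosing rate must scale with clearance.
CL ratio = 23.7 / 100 = 0.2370
New dose (same interval) = 433 × 0.2370 = 102.6 mg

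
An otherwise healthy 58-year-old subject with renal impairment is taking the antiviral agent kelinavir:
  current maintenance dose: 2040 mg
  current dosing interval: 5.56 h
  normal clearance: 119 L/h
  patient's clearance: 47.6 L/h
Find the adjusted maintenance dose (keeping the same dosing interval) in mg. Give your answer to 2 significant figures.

820 mg

To keep the same average steady-state level, dosing rate must scale with clearance.
CL ratio = 47.6 / 119 = 0.4000
New dose (same interval) = 2040 × 0.4000 = 816.0 mg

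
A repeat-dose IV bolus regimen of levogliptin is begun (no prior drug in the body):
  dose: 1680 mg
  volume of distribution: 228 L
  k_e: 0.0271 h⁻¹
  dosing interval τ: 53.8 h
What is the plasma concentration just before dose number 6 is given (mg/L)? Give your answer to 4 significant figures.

C₀ per dose = Dose / Vd = 1680 / 228 = 7.368 mg/L
Fraction remaining after one interval: r = e^(−kτ) = e^(−0.02710 × 53.8) = 0.2327
Before dose 6, 5 doses have been given (aged 1τ, 2τ, 3τ, 4τ, 5τ).
C_trough = C₀ × (r + r² + … + r^5) = C₀ × r(1−r^5)/(1−r)
        = 7.368 × 0.2327 × (1 − 0.0006823) / (1 − 0.2327) = 2.233 mg/L

2.233 mg/L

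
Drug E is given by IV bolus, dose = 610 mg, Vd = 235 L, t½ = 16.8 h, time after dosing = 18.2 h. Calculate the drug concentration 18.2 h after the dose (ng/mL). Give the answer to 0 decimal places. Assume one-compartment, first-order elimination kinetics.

1225 ng/mL

C₀ = Dose / Vd = 610.0 / 235 = 2.596 mg/L
k = ln2 / t½ = 0.693147 / 16.8 = 0.04126 h⁻¹
C = C₀ · e^(−k·t) = 2.596 × e^(−0.04126 × 18.2)
  = 2.596 × 0.4719 = 1.225 mg/L
Convert: 1.225 mg/L × 1000 = 1225 ng/mL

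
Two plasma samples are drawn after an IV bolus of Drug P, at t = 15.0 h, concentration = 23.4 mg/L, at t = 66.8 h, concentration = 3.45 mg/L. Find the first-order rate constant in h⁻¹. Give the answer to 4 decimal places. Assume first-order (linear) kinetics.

k = ln(C₁/C₂) / (t₂ − t₁) = ln(23.4/3.45) / (66.8 − 15.0)
  = 1.914 / 51.80 = 0.03695 h⁻¹

0.0370 h⁻¹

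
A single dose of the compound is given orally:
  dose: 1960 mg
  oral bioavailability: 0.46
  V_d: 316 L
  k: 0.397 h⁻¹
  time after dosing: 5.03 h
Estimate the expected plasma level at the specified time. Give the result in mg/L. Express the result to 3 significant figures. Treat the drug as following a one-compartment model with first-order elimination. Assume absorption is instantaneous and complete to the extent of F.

0.387 mg/L

Amount reaching circulation = F × Dose = 0.46 × 1960 = 901.6 mg
C₀ = F·Dose / Vd = 901.6 / 316 = 2.853 mg/L
C = C₀ · e^(−k·t) = 2.853 × e^(−0.3970 × 5.03)
  = 2.853 × 0.1358 = 0.3874 mg/L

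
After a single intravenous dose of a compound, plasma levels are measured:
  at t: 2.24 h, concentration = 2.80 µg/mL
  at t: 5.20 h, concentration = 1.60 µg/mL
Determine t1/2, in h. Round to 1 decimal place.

k = ln(C₁/C₂) / (t₂ − t₁) = ln(2.80/1.60) / (5.20 − 2.24)
  = 0.5596 / 2.960 = 0.1891 h⁻¹
t½ = ln2 / k = 0.693147 / 0.1891 = 3.666 h

3.7 h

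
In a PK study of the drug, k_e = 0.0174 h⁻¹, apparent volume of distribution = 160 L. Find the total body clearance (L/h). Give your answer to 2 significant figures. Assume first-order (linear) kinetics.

2.8 L/h

CL = k × Vd = 0.0174 × 160 = 2.784 L/h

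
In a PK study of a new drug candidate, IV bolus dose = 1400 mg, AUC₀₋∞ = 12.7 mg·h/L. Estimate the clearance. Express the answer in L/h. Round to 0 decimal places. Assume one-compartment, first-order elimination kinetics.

110 L/h

CL = Dose / AUC = 1400 / 12.7 = 110.2 L/h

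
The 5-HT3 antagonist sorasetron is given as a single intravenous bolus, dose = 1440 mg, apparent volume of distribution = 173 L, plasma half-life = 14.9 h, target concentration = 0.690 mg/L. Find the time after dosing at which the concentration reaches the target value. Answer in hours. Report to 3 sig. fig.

53.5 h

C₀ = Dose / Vd = 1440 / 173 = 8.324 mg/L
k = ln2 / t½ = 0.693147 / 14.9 = 0.04652 h⁻¹
t = ln(C₀ / C) / k = ln(8.324 / 0.690) / 0.04652
  = ln(12.06) / 0.04652 = 2.490 / 0.04652 = 53.53 h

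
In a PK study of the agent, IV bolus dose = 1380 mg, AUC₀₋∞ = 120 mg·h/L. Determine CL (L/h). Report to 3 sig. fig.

11.5 L/h

CL = Dose / AUC = 1380 / 120 = 11.50 L/h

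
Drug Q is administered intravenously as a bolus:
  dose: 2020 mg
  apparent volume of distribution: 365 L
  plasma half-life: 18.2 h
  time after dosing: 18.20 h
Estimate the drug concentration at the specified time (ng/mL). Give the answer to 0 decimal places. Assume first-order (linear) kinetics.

C₀ = Dose / Vd = 2020 / 365 = 5.534 mg/L
k = ln2 / t½ = 0.693147 / 18.2 = 0.03809 h⁻¹
t / t½ = 18.20 / 18.2 = 1 half-lives
C = C₀ × (1/2)^1 = 5.534 × 0.5000 = 2.767 mg/L
Convert: 2.767 mg/L × 1000 = 2767 ng/mL

2767 ng/mL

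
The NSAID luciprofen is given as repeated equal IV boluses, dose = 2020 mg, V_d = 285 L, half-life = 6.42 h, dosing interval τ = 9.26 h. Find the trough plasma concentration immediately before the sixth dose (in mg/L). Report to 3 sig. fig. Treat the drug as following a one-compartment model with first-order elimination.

C₀ per dose = Dose / Vd = 2020 / 285 = 7.088 mg/L
k = ln2 / t½ = 0.693147 / 6.42 = 0.1080 h⁻¹
Fraction remaining after one interval: r = e^(−kτ) = e^(−0.1080 × 9.26) = 0.3679
Before dose 6, 5 doses have been given (aged 1τ, 2τ, 3τ, 4τ, 5τ).
C_trough = C₀ × (r + r² + … + r^5) = C₀ × r(1−r^5)/(1−r)
        = 7.088 × 0.3679 × (1 − 0.006740) / (1 − 0.3679) = 4.098 mg/L

4.10 mg/L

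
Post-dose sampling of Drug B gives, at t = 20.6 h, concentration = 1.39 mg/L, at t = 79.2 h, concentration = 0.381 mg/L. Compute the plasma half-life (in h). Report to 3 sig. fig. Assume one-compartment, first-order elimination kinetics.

31.4 h

k = ln(C₁/C₂) / (t₂ − t₁) = ln(1.39/0.381) / (79.2 − 20.6)
  = 1.294 / 58.60 = 0.02208 h⁻¹
t½ = ln2 / k = 0.693147 / 0.02208 = 31.39 h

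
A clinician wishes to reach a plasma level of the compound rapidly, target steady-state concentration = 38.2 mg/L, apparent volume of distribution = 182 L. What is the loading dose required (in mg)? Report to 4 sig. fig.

LD = Css × Vd = 38.2 × 182 = 6952 mg

6952 mg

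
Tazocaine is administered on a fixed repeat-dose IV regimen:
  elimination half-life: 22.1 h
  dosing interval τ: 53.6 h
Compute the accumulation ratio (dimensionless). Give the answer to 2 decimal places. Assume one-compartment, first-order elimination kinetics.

1.23

k = ln2 / t½ = 0.693147 / 22.1 = 0.03136 h⁻¹
e^(−kτ) = e^(−0.03136 × 53.6) = 0.1862
Accumulation ratio R = 1 / (1 − e^(−kτ)) = 1 / (1 − 0.1862) = 1.229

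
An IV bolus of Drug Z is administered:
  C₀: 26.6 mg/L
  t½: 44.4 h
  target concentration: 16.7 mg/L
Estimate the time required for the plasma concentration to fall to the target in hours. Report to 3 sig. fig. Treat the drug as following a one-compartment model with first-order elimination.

29.8 h

k = ln2 / t½ = 0.693147 / 44.4 = 0.01561 h⁻¹
t = ln(C₀ / C) / k = ln(26.60 / 16.7) / 0.01561
  = ln(1.593) / 0.01561 = 0.4656 / 0.01561 = 29.83 h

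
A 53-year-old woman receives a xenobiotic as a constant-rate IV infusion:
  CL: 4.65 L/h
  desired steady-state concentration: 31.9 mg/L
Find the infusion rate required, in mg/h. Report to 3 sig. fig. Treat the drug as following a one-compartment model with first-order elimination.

At steady state, infusion rate R₀ = Css × CL = 31.9 × 4.650 = 148.3 mg/h

148 mg/h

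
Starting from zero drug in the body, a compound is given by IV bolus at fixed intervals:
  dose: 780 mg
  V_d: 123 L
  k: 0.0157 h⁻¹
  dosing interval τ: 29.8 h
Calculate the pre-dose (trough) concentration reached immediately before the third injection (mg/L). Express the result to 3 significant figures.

6.46 mg/L

C₀ per dose = Dose / Vd = 780 / 123 = 6.341 mg/L
Fraction remaining after one interval: r = e^(−kτ) = e^(−0.01570 × 29.8) = 0.6263
Before dose 3, 2 doses have been given (aged 1τ, 2τ).
C_trough = C₀ × (r + r²) = 6.341 × (0.6263 + 0.3923) = 6.459 mg/L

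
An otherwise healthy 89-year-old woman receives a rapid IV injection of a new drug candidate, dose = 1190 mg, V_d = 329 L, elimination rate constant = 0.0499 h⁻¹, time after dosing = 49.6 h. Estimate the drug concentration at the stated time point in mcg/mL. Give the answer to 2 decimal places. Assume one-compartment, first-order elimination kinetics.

C₀ = Dose / Vd = 1190 / 329 = 3.617 mg/L
C = C₀ · e^(−k·t) = 3.617 × e^(−0.04990 × 49.6)
  = 3.617 × 0.08416 = 0.3044 mg/L
(0.3044 mg/L = 0.3044 mcg/mL)

0.30 mcg/mL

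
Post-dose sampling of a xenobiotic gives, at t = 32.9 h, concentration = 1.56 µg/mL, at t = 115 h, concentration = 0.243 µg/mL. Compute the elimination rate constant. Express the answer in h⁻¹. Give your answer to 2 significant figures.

k = ln(C₁/C₂) / (t₂ − t₁) = ln(1.56/0.243) / (115 − 32.9)
  = 1.859 / 82.10 = 0.02264 h⁻¹

0.023 h⁻¹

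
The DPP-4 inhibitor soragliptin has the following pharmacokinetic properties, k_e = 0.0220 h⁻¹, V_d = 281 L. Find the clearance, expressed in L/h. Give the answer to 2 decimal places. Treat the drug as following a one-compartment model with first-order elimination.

CL = k × Vd = 0.0220 × 281 = 6.182 L/h

6.18 L/h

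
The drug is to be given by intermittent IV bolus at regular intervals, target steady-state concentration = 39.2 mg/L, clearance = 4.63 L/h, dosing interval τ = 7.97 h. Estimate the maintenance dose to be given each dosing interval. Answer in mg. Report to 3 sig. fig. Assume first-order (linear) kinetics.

1450 mg

At steady state, Dose/τ = Css × CL.
Dose = Css × CL × τ = 39.2 × 4.630 × 7.97 = 1447 mg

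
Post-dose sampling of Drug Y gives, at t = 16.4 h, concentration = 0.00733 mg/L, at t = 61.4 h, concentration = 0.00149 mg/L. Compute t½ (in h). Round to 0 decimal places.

k = ln(C₁/C₂) / (t₂ − t₁) = ln(0.00733/0.00149) / (61.4 − 16.4)
  = 1.593 / 45.00 = 0.03540 h⁻¹
t½ = ln2 / k = 0.693147 / 0.03540 = 19.58 h

20 h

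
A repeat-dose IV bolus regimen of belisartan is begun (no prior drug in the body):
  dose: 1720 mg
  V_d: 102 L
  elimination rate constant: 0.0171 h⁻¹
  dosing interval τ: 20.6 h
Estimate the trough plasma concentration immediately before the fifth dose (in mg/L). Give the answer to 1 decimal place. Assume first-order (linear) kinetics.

C₀ per dose = Dose / Vd = 1720 / 102 = 16.86 mg/L
Fraction remaining after one interval: r = e^(−kτ) = e^(−0.01710 × 20.6) = 0.7031
Before dose 5, 4 doses have been given (aged 1τ, 2τ, 3τ, 4τ).
C_trough = C₀ × (r + r² + … + r^4) = C₀ × r(1−r^4)/(1−r)
        = 16.86 × 0.7031 × (1 − 0.2444) / (1 − 0.7031) = 30.17 mg/L

30.2 mg/L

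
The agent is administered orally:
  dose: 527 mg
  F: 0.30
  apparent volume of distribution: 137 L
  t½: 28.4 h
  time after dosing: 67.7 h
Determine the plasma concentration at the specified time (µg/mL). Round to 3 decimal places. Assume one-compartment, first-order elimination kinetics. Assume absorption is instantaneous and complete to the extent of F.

Amount reaching circulation = F × Dose = 0.30 × 527.0 = 158.1 mg
C₀ = F·Dose / Vd = 158.1 / 137 = 1.154 mg/L
k = ln2 / t½ = 0.693147 / 28.4 = 0.02441 h⁻¹
C = C₀ · e^(−k·t) = 1.154 × e^(−0.02441 × 67.7)
  = 1.154 × 0.1916 = 0.2211 mg/L
(0.2211 mg/L = 0.2211 µg/mL)

0.221 µg/mL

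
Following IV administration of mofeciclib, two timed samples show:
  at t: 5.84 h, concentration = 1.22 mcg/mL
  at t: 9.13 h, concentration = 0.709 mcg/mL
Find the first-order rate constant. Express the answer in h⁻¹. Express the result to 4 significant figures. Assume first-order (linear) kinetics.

k = ln(C₁/C₂) / (t₂ − t₁) = ln(1.22/0.709) / (9.13 − 5.84)
  = 0.5428 / 3.290 = 0.1650 h⁻¹

0.1650 h⁻¹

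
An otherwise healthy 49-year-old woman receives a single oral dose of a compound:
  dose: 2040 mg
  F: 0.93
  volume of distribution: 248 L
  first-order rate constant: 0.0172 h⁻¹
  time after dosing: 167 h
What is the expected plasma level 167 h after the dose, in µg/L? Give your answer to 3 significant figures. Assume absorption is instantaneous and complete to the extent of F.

433 µg/L

Amount reaching circulation = F × Dose = 0.93 × 2040 = 1897 mg
C₀ = F·Dose / Vd = 1897 / 248 = 7.649 mg/L
C = C₀ · e^(−k·t) = 7.649 × e^(−0.01720 × 167)
  = 7.649 × 0.05656 = 0.4326 mg/L
Convert: 0.4326 mg/L × 1000 = 432.6 µg/L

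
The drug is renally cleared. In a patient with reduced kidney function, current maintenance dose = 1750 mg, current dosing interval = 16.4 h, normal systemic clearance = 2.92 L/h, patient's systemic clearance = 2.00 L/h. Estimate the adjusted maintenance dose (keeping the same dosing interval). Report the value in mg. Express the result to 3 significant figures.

To keep the same average steady-state level, dosing rate must scale with clearance.
CL ratio = 2.00 / 2.92 = 0.6849
New dose (same interval) = 1750 × 0.6849 = 1199 mg

1200 mg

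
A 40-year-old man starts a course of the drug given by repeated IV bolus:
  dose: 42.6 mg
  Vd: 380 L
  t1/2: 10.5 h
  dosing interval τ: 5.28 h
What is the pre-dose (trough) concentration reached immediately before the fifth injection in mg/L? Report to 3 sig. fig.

0.202 mg/L

C₀ per dose = Dose / Vd = 42.6 / 380 = 0.1121 mg/L
k = ln2 / t½ = 0.693147 / 10.5 = 0.06601 h⁻¹
Fraction remaining after one interval: r = e^(−kτ) = e^(−0.06601 × 5.28) = 0.7057
Before dose 5, 4 doses have been given (aged 1τ, 2τ, 3τ, 4τ).
C_trough = C₀ × (r + r² + … + r^4) = C₀ × r(1−r^4)/(1−r)
        = 0.1121 × 0.7057 × (1 − 0.2480) / (1 − 0.7057) = 0.2021 mg/L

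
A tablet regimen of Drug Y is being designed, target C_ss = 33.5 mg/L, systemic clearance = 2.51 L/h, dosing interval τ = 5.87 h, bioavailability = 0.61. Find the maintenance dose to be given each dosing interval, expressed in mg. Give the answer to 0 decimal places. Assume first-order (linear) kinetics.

809 mg

At steady state, F × (Dose/τ) = Css × CL.
Dose = Css × CL × τ / F = 33.5 × 2.510 × 5.87 / 0.61 = 809.1 mg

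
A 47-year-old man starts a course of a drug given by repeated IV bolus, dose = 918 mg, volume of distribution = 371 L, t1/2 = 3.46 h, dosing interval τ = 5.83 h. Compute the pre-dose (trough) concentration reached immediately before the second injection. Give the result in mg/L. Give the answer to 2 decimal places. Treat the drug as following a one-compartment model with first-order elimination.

0.77 mg/L

C₀ per dose = Dose / Vd = 918 / 371 = 2.474 mg/L
k = ln2 / t½ = 0.693147 / 3.46 = 0.2003 h⁻¹
Fraction remaining after one interval: r = e^(−kτ) = e^(−0.2003 × 5.83) = 0.3111
Before dose 2, 1 dose has been given (aged 1τ).
C_trough = C₀ × r = 2.474 × 0.3111 = 0.7697 mg/L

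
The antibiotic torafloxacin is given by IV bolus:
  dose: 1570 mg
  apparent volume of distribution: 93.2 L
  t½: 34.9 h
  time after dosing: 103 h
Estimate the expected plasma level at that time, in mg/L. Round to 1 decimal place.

2.2 mg/L

C₀ = Dose / Vd = 1570 / 93.2 = 16.85 mg/L
k = ln2 / t½ = 0.693147 / 34.9 = 0.01986 h⁻¹
C = C₀ · e^(−k·t) = 16.85 × e^(−0.01986 × 103)
  = 16.85 × 0.1293 = 2.179 mg/L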